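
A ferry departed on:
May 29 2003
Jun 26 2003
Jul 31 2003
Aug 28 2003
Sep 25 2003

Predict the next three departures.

All Thursdays; the gaps (28, 35, 28, 28) vary with month length.
This is the last Thursday of each month.
Last Thursday of October 2003: Oct 30 2003.
Last Thursday of November 2003: Nov 27 2003.
Last Thursday of December 2003: Dec 25 2003.

Oct 30 2003, Nov 27 2003, Dec 25 2003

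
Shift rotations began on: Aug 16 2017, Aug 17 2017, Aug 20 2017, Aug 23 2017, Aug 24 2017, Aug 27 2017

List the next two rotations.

Gaps: 1, 3, 3, 1, 3 days — not constant, but cyclic with period 3.
The events fall on every Wednesday, Thursday and Sunday.
Next Wednesday: Aug 30 2017.
The following Thursday is Aug 31 2017.

Aug 30 2017, Aug 31 2017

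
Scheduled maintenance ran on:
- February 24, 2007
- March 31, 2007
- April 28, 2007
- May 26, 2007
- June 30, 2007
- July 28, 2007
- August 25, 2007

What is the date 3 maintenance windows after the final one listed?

Every date is a Saturday; gaps 35, 28, 28, 35, 28, 28 days.
Each is the last Saturday of its month (at least one falls on the 29th or later, ruling out '4th Saturday').
September 2007 ends with Saturday September 29, 2007.
October 2007 ends with Saturday October 27, 2007.
Last Saturday of November 2007: November 24, 2007.

November 24, 2007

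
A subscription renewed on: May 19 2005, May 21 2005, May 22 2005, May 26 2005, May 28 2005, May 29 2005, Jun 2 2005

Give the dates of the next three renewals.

Every event lands on a Thursday or Saturday or Sunday (gaps cycle 2, 1, 4, 2, 1, 4).
So the schedule is: every Thursday, Saturday and Sunday.
Next Saturday: Jun 4 2005.
The following Sunday is Jun 5 2005.
The following Thursday is Jun 9 2005.

Jun 4 2005, Jun 5 2005, Jun 9 2005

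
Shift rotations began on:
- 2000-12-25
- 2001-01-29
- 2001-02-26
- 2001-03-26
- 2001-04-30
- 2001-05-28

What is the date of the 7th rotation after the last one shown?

All Mondays; the gaps (35, 28, 28, 35, 28) vary with month length.
This is the last Monday of each month.
June 2001 ends with Monday 2001-06-25.
July 2001 ends with Monday 2001-07-30.
Last Monday of August 2001: 2001-08-27.
Last Monday of September 2001: 2001-09-24.
October 2001 ends with Monday 2001-10-29.
Last Monday of November 2001: 2001-11-26.
Last Monday of December 2001: 2001-12-31.

2001-12-31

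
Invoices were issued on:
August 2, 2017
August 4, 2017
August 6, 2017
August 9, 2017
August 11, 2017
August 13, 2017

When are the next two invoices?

August 16, 2017; August 18, 2017

Gaps: 2, 2, 3, 2, 2 days — not constant, but cyclic with period 3.
The events fall on every Wednesday, Friday and Sunday.
The following Wednesday is August 16, 2017.
The following Friday is August 18, 2017.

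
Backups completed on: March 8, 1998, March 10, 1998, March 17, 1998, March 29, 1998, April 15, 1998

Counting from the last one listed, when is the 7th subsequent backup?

December 30, 1998

Intervals are 2, 7, 12, 17 days — an arithmetic progression with common difference 5.
Next gap: 22 days. April 15, 1998 + 22 days = May 7, 1998.
Next gap: 27 days. May 7, 1998 + 27 days = June 3, 1998.
Next gap: 32 days. June 3, 1998 + 32 days = July 5, 1998.
Next gap: 37 days. July 5, 1998 + 37 days = August 11, 1998.
Next gap: 42 days. August 11, 1998 + 42 days = September 22, 1998.
Next gap: 47 days. September 22, 1998 + 47 days = November 8, 1998.
Next gap: 52 days. November 8, 1998 + 52 days = December 30, 1998.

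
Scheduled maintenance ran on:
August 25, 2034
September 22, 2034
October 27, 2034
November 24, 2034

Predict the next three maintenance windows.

December 22, 2034; January 26, 2035; February 23, 2035

These are Fridays at 28- or 35-day spacing (28, 35, 28).
The pattern: 4th Friday of the month.
December 2034 — 4th Friday is December 22, 2034.
January 2035 — 4th Friday is January 26, 2035.
February 2035 — 4th Friday is February 23, 2035.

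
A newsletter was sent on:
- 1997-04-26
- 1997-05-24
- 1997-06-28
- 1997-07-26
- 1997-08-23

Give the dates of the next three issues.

These are Saturdays at 28- or 35-day spacing (28, 35, 28, 28).
The pattern: 4th Saturday of the month.
4th Saturday of September 1997: 1997-09-27.
October 1997 — 4th Saturday is 1997-10-25.
November 1997 — 4th Saturday is 1997-11-22.

1997-09-27, 1997-10-25, 1997-11-22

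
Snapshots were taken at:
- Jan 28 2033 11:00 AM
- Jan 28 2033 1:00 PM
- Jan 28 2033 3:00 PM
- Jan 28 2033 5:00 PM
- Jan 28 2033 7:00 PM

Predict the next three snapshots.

Gaps: 2, 2, 2, 2 hours — each event is 2 hours after the previous one.
Jan 28 2033 7:00 PM + 2 h = Jan 28 2033 9:00 PM.
Jan 28 2033 9:00 PM + 2 h = Jan 28 2033 11:00 PM.
Jan 28 2033 11:00 PM + 2 h = Jan 29 2033 1:00 AM.

Jan 28 2033 9:00 PM, Jan 28 2033 11:00 PM, Jan 29 2033 1:00 AM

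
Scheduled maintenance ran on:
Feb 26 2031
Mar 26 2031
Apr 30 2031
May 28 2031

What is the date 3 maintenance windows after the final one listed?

All Wednesdays; the gaps (28, 35, 28) vary with month length.
This is the last Wednesday of each month.
June 2031 ends with Wednesday Jun 25 2031.
July 2031 ends with Wednesday Jul 30 2031.
Last Wednesday of August 2031: Aug 27 2031.

Aug 27 2031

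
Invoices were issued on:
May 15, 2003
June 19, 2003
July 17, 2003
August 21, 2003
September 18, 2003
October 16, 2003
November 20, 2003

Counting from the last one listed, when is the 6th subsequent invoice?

May 20, 2004

Gaps: 35, 28, 35, 28, 28, 35 days — a mix of 28 and 35. Every date is a Thursday.
Each is the 3rd Thursday of its month.
3rd Thursday of December 2003: December 18, 2003.
3rd Thursday of January 2004: January 15, 2004.
February 2004 — 3rd Thursday is February 19, 2004.
3rd Thursday of March 2004: March 18, 2004.
3rd Thursday of April 2004: April 15, 2004.
May 2004 — 3rd Thursday is May 20, 2004.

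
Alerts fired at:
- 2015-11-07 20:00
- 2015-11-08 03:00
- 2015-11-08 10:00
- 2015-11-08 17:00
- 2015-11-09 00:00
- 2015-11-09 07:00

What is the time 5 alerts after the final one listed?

2015-11-10 18:00

The interval is a steady 7 hours (7, 7, 7, 7, 7).
2015-11-09 07:00 + 7 h = 2015-11-09 14:00.
2015-11-09 14:00 + 7 h = 2015-11-09 21:00.
2015-11-09 21:00 + 7 h = 2015-11-10 04:00.
2015-11-10 04:00 + 7 h = 2015-11-10 11:00.
2015-11-10 11:00 + 7 h = 2015-11-10 18:00.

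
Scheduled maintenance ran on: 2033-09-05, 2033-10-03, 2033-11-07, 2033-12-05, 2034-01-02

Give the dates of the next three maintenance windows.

All dates are Mondays, 28, 35, 28, 28 days apart.
Specifically, the 1st Monday of each month.
February 2034 — 1st Monday is 2034-02-06.
March 2034 — 1st Monday is 2034-03-06.
1st Monday of April 2034: 2034-04-03.

2034-02-06, 2034-03-06, 2034-04-03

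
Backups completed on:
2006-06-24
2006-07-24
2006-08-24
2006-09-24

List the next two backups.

2006-10-24, 2006-11-24

Gaps: 30, 31, 31 days — not constant. Every event is on the 24th of the month.
Pattern: the 24th of each month.
Next: October 2006 → 2006-10-24.
Next: November 2006 → 2006-11-24.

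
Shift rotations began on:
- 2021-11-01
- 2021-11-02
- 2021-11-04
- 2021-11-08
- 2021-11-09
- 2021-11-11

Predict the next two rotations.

Gaps: 1, 2, 4, 1, 2 days — not constant, but cyclic with period 3.
The events fall on every Monday, Tuesday and Thursday.
The following Monday is 2021-11-15.
The following Tuesday is 2021-11-16.

2021-11-15, 2021-11-16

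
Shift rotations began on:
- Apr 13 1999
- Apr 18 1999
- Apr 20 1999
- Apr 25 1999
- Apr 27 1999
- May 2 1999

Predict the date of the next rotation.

Every event lands on a Tuesday or Sunday (gaps cycle 5, 2, 5, 2, 5).
So the schedule is: every Tuesday and Sunday.
Next Tuesday: May 4 1999.

May 4 1999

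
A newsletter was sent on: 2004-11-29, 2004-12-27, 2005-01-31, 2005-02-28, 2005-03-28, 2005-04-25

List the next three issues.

2005-05-30, 2005-06-27, 2005-07-25

Every date is a Monday; gaps 28, 35, 28, 28, 28 days.
Each is the last Monday of its month (at least one falls on the 29th or later, ruling out '4th Monday').
May 2005 ends with Monday 2005-05-30.
June 2005 ends with Monday 2005-06-27.
Last Monday of July 2005: 2005-07-25.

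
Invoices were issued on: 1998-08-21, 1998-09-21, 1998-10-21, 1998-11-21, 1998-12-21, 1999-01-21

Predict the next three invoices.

1999-02-21, 1999-03-21, 1999-04-21

The day-of-month is always 21 (31, 30, 31, 30, 31 days between events).
So this recurs on the 21st of each month.
Next: February 1999 → 1999-02-21.
March 1999: 1999-03-21.
April 1999: 1999-04-21.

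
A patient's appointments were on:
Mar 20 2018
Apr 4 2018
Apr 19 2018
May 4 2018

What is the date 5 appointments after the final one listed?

Jul 18 2018

Gaps between consecutive events: 15, 15, 15 days — a constant 15-day interval.
May 4 2018 + 15 days = May 19 2018.
May 19 2018 + 15 days = Jun 3 2018.
Jun 3 2018 + 15 days = Jun 18 2018.
Jun 18 2018 + 15 days = Jul 3 2018.
Jul 3 2018 + 15 days = Jul 18 2018.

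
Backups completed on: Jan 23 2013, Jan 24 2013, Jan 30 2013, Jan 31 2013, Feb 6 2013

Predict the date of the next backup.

The gap pattern 1, 6, 1, 6 repeats every 2 events.
These are the Wednesdays and Thursdays of each week.
Next Thursday: Feb 7 2013.

Feb 7 2013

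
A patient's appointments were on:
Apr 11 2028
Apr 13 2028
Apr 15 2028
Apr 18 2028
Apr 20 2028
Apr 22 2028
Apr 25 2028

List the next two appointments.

Gaps: 2, 2, 3, 2, 2, 3 days — not constant, but cyclic with period 3.
The events fall on every Tuesday, Thursday and Saturday.
Next Thursday: Apr 27 2028.
The following Saturday is Apr 29 2028.

Apr 27 2028, Apr 29 2028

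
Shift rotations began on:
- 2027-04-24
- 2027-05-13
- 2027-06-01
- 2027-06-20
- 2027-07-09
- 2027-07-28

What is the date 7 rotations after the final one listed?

Every event comes 19 days after the last (19, 19, 19, 19, 19).
2027-07-28 + 19 days = 2027-08-16.
2027-08-16 + 19 days = 2027-09-04.
2027-09-04 + 19 days = 2027-09-23.
2027-09-23 + 19 days = 2027-10-12.
2027-10-12 + 19 days = 2027-10-31.
2027-10-31 + 19 days = 2027-11-19.
2027-11-19 + 19 days = 2027-12-08.

2027-12-08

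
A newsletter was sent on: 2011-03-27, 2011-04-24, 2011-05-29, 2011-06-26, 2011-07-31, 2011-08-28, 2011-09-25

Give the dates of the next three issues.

All Sundays; the gaps (28, 35, 28, 35, 28, 28) vary with month length.
This is the last Sunday of each month.
October 2011 ends with Sunday 2011-10-30.
Last Sunday of November 2011: 2011-11-27.
Last Sunday of December 2011: 2011-12-25.

2011-10-30, 2011-11-27, 2011-12-25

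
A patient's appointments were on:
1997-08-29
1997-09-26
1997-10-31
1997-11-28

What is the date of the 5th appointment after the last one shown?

1998-04-24

Every date is a Friday; gaps 28, 35, 28 days.
Each is the last Friday of its month (at least one falls on the 29th or later, ruling out '4th Friday').
Last Friday of December 1997: 1997-12-26.
Last Friday of January 1998: 1998-01-30.
Last Friday of February 1998: 1998-02-27.
Last Friday of March 1998: 1998-03-27.
Last Friday of April 1998: 1998-04-24.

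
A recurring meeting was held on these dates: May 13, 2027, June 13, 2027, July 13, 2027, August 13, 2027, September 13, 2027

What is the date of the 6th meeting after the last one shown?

March 13, 2028

The day-of-month is always 13 (31, 30, 31, 31 days between events).
So this recurs on the 13th of each month.
October 2027: October 13, 2027.
November 2027: November 13, 2027.
Next: December 2027 → December 13, 2027.
Next: January 2028 → January 13, 2028.
Next: February 2028 → February 13, 2028.
Next: March 2028 → March 13, 2028.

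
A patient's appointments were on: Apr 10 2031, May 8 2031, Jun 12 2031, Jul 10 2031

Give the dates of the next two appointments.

Aug 14 2031, Sep 11 2031

These are Thursdays at 28- or 35-day spacing (28, 35, 28).
The pattern: 2nd Thursday of the month.
2nd Thursday of August 2031: Aug 14 2031.
September 2031 — 2nd Thursday is Sep 11 2031.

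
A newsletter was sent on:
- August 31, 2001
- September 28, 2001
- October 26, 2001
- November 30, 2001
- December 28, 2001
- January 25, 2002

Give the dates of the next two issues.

February 22, 2002; March 29, 2002

Every date is a Friday; gaps 28, 28, 35, 28, 28 days.
Each is the last Friday of its month (at least one falls on the 29th or later, ruling out '4th Friday').
Last Friday of February 2002: February 22, 2002.
March 2002 ends with Friday March 29, 2002.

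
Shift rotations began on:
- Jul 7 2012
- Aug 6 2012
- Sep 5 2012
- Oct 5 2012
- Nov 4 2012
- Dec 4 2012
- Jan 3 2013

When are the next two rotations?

The spacing is 30, 30, 30, 30, 30, 30 days — always 30 days.
Jan 3 2013 + 30 days = Feb 2 2013.
Feb 2 2013 + 30 days = Mar 4 2013.

Feb 2 2013, Mar 4 2013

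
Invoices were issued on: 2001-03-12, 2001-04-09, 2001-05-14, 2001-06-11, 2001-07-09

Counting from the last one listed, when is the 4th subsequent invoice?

2001-11-12

Gaps: 28, 35, 28, 28 days — a mix of 28 and 35. Every date is a Monday.
Each is the 2nd Monday of its month.
2nd Monday of August 2001: 2001-08-13.
September 2001 — 2nd Monday is 2001-09-10.
October 2001 — 2nd Monday is 2001-10-08.
2nd Monday of November 2001: 2001-11-12.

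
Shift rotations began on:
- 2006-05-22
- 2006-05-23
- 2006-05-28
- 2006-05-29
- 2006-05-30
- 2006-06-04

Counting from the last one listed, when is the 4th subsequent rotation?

2006-06-12

The gap pattern 1, 5, 1, 1, 5 repeats every 3 events.
These are the Mondays, Tuesdays and Sundays of each week.
Next Monday: 2006-06-05.
Next Tuesday: 2006-06-06.
Next Sunday: 2006-06-11.
Next Monday: 2006-06-12.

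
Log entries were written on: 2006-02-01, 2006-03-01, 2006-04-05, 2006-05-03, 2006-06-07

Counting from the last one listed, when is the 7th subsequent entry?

Gaps: 28, 35, 28, 35 days — a mix of 28 and 35. Every date is a Wednesday.
Each is the 1st Wednesday of its month.
1st Wednesday of July 2006: 2006-07-05.
August 2006 — 1st Wednesday is 2006-08-02.
1st Wednesday of September 2006: 2006-09-06.
1st Wednesday of October 2006: 2006-10-04.
November 2006 — 1st Wednesday is 2006-11-01.
December 2006 — 1st Wednesday is 2006-12-06.
1st Wednesday of January 2007: 2007-01-03.

2007-01-03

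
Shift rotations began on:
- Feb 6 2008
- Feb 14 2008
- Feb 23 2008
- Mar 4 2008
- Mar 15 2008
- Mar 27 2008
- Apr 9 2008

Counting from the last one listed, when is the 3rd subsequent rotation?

The spacing grows by 1 each time: 8, 9, 10, 11, 12, 13 days.
Next gap: 14 days. Apr 9 2008 + 14 days = Apr 23 2008.
Next gap: 15 days. Apr 23 2008 + 15 days = May 8 2008.
Next gap: 16 days. May 8 2008 + 16 days = May 24 2008.

May 24 2008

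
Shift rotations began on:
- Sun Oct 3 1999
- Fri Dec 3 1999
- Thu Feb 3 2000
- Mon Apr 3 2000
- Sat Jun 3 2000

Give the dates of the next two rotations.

Thu Aug 3 2000, Tue Oct 3 2000

Each date is the 3rd; the gaps (61, 62, 60, 61) track the month lengths.
The rule is the 3rd of every 2 months.
Next: August 2000 → Thu Aug 3 2000.
October 2000: Tue Oct 3 2000.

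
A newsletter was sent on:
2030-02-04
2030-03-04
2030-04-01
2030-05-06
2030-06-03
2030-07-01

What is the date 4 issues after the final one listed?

2030-11-04

Gaps: 28, 28, 35, 28, 28 days — a mix of 28 and 35. Every date is a Monday.
Each is the 1st Monday of its month.
1st Monday of August 2030: 2030-08-05.
September 2030 — 1st Monday is 2030-09-02.
1st Monday of October 2030: 2030-10-07.
November 2030 — 1st Monday is 2030-11-04.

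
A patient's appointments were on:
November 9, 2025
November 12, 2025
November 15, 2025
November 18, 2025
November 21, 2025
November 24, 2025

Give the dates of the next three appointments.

November 27, 2025; November 30, 2025; December 3, 2025

The spacing is 3, 3, 3, 3, 3 days — always 3 days.
November 24, 2025 + 3 days = November 27, 2025.
November 27, 2025 + 3 days = November 30, 2025.
November 30, 2025 + 3 days = December 3, 2025.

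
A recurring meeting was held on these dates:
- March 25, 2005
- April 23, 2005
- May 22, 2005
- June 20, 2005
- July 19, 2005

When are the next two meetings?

Every event comes 29 days after the last (29, 29, 29, 29).
July 19, 2005 + 29 days = August 17, 2005.
August 17, 2005 + 29 days = September 15, 2005.

August 17, 2005; September 15, 2005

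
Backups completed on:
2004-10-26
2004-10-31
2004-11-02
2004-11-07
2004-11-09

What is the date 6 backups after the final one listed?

The gap pattern 5, 2, 5, 2 repeats every 2 events.
These are the Tuesdays and Sundays of each week.
The following Sunday is 2004-11-14.
The following Tuesday is 2004-11-16.
Next Sunday: 2004-11-21.
The following Tuesday is 2004-11-23.
The following Sunday is 2004-11-28.
Next Tuesday: 2004-11-30.

2004-11-30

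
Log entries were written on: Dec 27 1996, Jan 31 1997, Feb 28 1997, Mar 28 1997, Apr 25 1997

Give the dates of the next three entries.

Every date is a Friday; gaps 35, 28, 28, 28 days.
Each is the last Friday of its month (at least one falls on the 29th or later, ruling out '4th Friday').
Last Friday of May 1997: May 30 1997.
June 1997 ends with Friday Jun 27 1997.
Last Friday of July 1997: Jul 25 1997.

May 30 1997, Jun 27 1997, Jul 25 1997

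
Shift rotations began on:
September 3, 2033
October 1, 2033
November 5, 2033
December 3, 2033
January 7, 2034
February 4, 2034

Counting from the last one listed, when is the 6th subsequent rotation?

These are Saturdays at 28- or 35-day spacing (28, 35, 28, 35, 28).
The pattern: 1st Saturday of the month.
1st Saturday of March 2034: March 4, 2034.
1st Saturday of April 2034: April 1, 2034.
1st Saturday of May 2034: May 6, 2034.
June 2034 — 1st Saturday is June 3, 2034.
1st Saturday of July 2034: July 1, 2034.
1st Saturday of August 2034: August 5, 2034.

August 5, 2034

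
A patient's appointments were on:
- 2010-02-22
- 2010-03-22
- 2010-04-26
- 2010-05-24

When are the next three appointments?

These are Mondays at 28- or 35-day spacing (28, 35, 28).
The pattern: 4th Monday of the month.
June 2010 — 4th Monday is 2010-06-28.
4th Monday of July 2010: 2010-07-26.
4th Monday of August 2010: 2010-08-23.

2010-06-28, 2010-07-26, 2010-08-23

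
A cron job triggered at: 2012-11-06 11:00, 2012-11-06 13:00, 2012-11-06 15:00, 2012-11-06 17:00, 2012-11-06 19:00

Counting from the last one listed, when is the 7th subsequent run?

Gaps: 2, 2, 2, 2 hours — each event is 2 hours after the previous one.
2012-11-06 19:00 + 2 h = 2012-11-06 21:00.
2012-11-06 21:00 + 2 h = 2012-11-06 23:00.
2012-11-06 23:00 + 2 h = 2012-11-07 01:00.
2012-11-07 01:00 + 2 h = 2012-11-07 03:00.
2012-11-07 03:00 + 2 h = 2012-11-07 05:00.
2012-11-07 05:00 + 2 h = 2012-11-07 07:00.
2012-11-07 07:00 + 2 h = 2012-11-07 09:00.

2012-11-07 09:00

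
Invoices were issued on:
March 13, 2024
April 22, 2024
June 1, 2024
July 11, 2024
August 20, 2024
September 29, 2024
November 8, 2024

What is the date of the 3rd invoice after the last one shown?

Gaps between consecutive events: 40, 40, 40, 40, 40, 40 days — a constant 40-day interval.
November 8, 2024 + 40 days = December 18, 2024.
December 18, 2024 + 40 days = January 27, 2025.
January 27, 2025 + 40 days = March 8, 2025.

March 8, 2025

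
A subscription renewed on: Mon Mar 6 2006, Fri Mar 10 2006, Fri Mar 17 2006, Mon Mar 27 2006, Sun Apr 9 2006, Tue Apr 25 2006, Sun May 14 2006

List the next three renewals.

Mon Jun 5 2006, Fri Jun 30 2006, Fri Jul 28 2006

The spacing grows by 3 each time: 4, 7, 10, 13, 16, 19 days.
Next gap: 22 days. Sun May 14 2006 + 22 days = Mon Jun 5 2006.
Next gap: 25 days. Mon Jun 5 2006 + 25 days = Fri Jun 30 2006.
Next gap: 28 days. Fri Jun 30 2006 + 28 days = Fri Jul 28 2006.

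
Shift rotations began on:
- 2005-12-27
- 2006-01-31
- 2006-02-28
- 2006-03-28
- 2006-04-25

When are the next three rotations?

2006-05-30, 2006-06-27, 2006-07-25

All Tuesdays; the gaps (35, 28, 28, 28) vary with month length.
This is the last Tuesday of each month.
May 2006 ends with Tuesday 2006-05-30.
June 2006 ends with Tuesday 2006-06-27.
Last Tuesday of July 2006: 2006-07-25.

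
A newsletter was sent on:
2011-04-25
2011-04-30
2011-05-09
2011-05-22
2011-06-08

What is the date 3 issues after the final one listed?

The spacing grows by 4 each time: 5, 9, 13, 17 days.
Next gap: 21 days. 2011-06-08 + 21 days = 2011-06-29.
Next gap: 25 days. 2011-06-29 + 25 days = 2011-07-24.
Next gap: 29 days. 2011-07-24 + 29 days = 2011-08-22.

2011-08-22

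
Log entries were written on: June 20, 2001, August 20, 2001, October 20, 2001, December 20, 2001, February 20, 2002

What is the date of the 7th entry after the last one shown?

April 20, 2003

Gaps: 61, 61, 61, 62 days — not constant. Every event is on the 20th of the month.
Pattern: the 20th of every 2 months.
Next: April 2002 → April 20, 2002.
June 2002: June 20, 2002.
August 2002: August 20, 2002.
Next: October 2002 → October 20, 2002.
December 2002: December 20, 2002.
February 2003: February 20, 2003.
Next: April 2003 → April 20, 2003.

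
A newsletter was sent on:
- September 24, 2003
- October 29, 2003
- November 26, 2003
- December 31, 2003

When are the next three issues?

January 28, 2004; February 25, 2004; March 31, 2004

These are Wednesdays with 35, 28, 35-day gaps.
Each is the final Wednesday of its month — October 29, 2003 is past the 28th, so '4th Wednesday' doesn't fit.
January 2004 ends with Wednesday January 28, 2004.
Last Wednesday of February 2004: February 25, 2004.
March 2004 ends with Wednesday March 31, 2004.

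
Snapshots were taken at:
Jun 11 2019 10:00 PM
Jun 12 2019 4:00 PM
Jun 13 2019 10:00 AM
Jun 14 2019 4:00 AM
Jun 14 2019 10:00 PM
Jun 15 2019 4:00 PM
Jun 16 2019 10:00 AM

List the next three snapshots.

Jun 17 2019 4:00 AM, Jun 17 2019 10:00 PM, Jun 18 2019 4:00 PM

Spacing: 18, 18, 18, 18, 18, 18 h — constant 18 h.
Jun 16 2019 10:00 AM + 18 h = Jun 17 2019 4:00 AM.
Jun 17 2019 4:00 AM + 18 h = Jun 17 2019 10:00 PM.
Jun 17 2019 10:00 PM + 18 h = Jun 18 2019 4:00 PM.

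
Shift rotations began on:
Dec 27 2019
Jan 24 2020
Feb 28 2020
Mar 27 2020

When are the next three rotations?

All dates are Fridays, 28, 35, 28 days apart.
Specifically, the 4th Friday of each month.
4th Friday of April 2020: Apr 24 2020.
4th Friday of May 2020: May 22 2020.
June 2020 — 4th Friday is Jun 26 2020.

Apr 24 2020, May 22 2020, Jun 26 2020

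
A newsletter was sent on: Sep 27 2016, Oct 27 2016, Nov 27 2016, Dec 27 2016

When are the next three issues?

The day-of-month is always 27 (30, 31, 30 days between events).
So this recurs on the 27th of each month.
January 2017: Jan 27 2017.
February 2017: Feb 27 2017.
Next: March 2017 → Mar 27 2017.

Jan 27 2017, Feb 27 2017, Mar 27 2017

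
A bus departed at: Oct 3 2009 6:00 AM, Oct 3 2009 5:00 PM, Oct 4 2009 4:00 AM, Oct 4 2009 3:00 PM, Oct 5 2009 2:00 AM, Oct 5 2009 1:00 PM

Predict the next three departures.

Spacing: 11, 11, 11, 11, 11 h — constant 11 h.
Oct 5 2009 1:00 PM + 11 h = Oct 6 2009 12:00 AM.
Oct 6 2009 12:00 AM + 11 h = Oct 6 2009 11:00 AM.
Oct 6 2009 11:00 AM + 11 h = Oct 6 2009 10:00 PM.

Oct 6 2009 12:00 AM, Oct 6 2009 11:00 AM, Oct 6 2009 10:00 PM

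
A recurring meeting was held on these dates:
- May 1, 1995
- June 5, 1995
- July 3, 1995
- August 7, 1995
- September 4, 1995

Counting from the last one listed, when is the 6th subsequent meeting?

Gaps: 35, 28, 35, 28 days — a mix of 28 and 35. Every date is a Monday.
Each is the 1st Monday of its month.
October 1995 — 1st Monday is October 2, 1995.
1st Monday of November 1995: November 6, 1995.
December 1995 — 1st Monday is December 4, 1995.
1st Monday of January 1996: January 1, 1996.
February 1996 — 1st Monday is February 5, 1996.
1st Monday of March 1996: March 4, 1996.

March 4, 1996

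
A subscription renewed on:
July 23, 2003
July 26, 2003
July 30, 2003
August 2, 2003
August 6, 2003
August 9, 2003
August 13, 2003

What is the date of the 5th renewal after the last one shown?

The gap pattern 3, 4, 3, 4, 3, 4 repeats every 2 events.
These are the Wednesdays and Saturdays of each week.
Next Saturday: August 16, 2003.
The following Wednesday is August 20, 2003.
The following Saturday is August 23, 2003.
The following Wednesday is August 27, 2003.
Next Saturday: August 30, 2003.

August 30, 2003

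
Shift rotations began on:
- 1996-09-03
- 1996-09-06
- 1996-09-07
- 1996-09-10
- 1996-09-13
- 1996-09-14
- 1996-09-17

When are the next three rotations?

Every event lands on a Tuesday or Friday or Saturday (gaps cycle 3, 1, 3, 3, 1, 3).
So the schedule is: every Tuesday, Friday and Saturday.
Next Friday: 1996-09-20.
The following Saturday is 1996-09-21.
The following Tuesday is 1996-09-24.

1996-09-20, 1996-09-21, 1996-09-24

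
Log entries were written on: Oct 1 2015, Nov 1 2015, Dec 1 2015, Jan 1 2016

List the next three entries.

Feb 1 2016, Mar 1 2016, Apr 1 2016

Each date is the 1st; the gaps (31, 30, 31) track the month lengths.
The rule is the 1st of each month.
February 2016: Feb 1 2016.
Next: March 2016 → Mar 1 2016.
April 2016: Apr 1 2016.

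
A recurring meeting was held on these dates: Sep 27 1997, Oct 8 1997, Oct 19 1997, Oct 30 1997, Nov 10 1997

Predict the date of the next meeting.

Nov 21 1997

The spacing is 11, 11, 11, 11 days — always 11 days.
Nov 10 1997 + 11 days = Nov 21 1997.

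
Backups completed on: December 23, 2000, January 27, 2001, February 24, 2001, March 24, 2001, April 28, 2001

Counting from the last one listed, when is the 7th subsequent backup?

All dates are Saturdays, 35, 28, 28, 35 days apart.
Specifically, the 4th Saturday of each month.
May 2001 — 4th Saturday is May 26, 2001.
4th Saturday of June 2001: June 23, 2001.
4th Saturday of July 2001: July 28, 2001.
August 2001 — 4th Saturday is August 25, 2001.
4th Saturday of September 2001: September 22, 2001.
4th Saturday of October 2001: October 27, 2001.
November 2001 — 4th Saturday is November 24, 2001.

November 24, 2001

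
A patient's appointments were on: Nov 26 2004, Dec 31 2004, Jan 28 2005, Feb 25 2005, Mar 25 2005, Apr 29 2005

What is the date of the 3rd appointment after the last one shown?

Jul 29 2005

Every date is a Friday; gaps 35, 28, 28, 28, 35 days.
Each is the last Friday of its month (at least one falls on the 29th or later, ruling out '4th Friday').
Last Friday of May 2005: May 27 2005.
June 2005 ends with Friday Jun 24 2005.
Last Friday of July 2005: Jul 29 2005.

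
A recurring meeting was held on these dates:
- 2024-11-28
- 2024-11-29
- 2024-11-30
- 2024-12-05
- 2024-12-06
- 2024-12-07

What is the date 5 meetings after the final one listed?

2024-12-20

Every event lands on a Thursday or Friday or Saturday (gaps cycle 1, 1, 5, 1, 1).
So the schedule is: every Thursday, Friday and Saturday.
Next Thursday: 2024-12-12.
Next Friday: 2024-12-13.
The following Saturday is 2024-12-14.
Next Thursday: 2024-12-19.
Next Friday: 2024-12-20.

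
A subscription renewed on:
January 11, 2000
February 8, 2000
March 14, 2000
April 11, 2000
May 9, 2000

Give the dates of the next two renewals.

June 13, 2000; July 11, 2000

Gaps: 28, 35, 28, 28 days — a mix of 28 and 35. Every date is a Tuesday.
Each is the 2nd Tuesday of its month.
2nd Tuesday of June 2000: June 13, 2000.
2nd Tuesday of July 2000: July 11, 2000.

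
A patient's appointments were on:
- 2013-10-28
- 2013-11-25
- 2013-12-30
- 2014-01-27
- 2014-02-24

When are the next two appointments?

All Mondays; the gaps (28, 35, 28, 28) vary with month length.
This is the last Monday of each month.
March 2014 ends with Monday 2014-03-31.
April 2014 ends with Monday 2014-04-28.

2014-03-31, 2014-04-28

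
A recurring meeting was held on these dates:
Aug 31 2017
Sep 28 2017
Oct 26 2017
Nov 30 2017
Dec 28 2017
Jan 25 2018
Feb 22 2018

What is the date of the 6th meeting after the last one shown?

All Thursdays; the gaps (28, 28, 35, 28, 28, 28) vary with month length.
This is the last Thursday of each month.
March 2018 ends with Thursday Mar 29 2018.
Last Thursday of April 2018: Apr 26 2018.
May 2018 ends with Thursday May 31 2018.
Last Thursday of June 2018: Jun 28 2018.
Last Thursday of July 2018: Jul 26 2018.
August 2018 ends with Thursday Aug 30 2018.

Aug 30 2018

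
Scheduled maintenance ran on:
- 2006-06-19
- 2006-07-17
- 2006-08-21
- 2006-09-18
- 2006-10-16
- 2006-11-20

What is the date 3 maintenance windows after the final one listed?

Gaps: 28, 35, 28, 28, 35 days — a mix of 28 and 35. Every date is a Monday.
Each is the 3rd Monday of its month.
3rd Monday of December 2006: 2006-12-18.
3rd Monday of January 2007: 2007-01-15.
3rd Monday of February 2007: 2007-02-19.

2007-02-19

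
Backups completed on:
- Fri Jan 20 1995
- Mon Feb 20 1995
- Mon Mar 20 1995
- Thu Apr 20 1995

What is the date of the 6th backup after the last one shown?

Fri Oct 20 1995

Gaps: 31, 28, 31 days — not constant. Every event is on the 20th of the month.
Pattern: the 20th of each month.
May 1995: Sat May 20 1995.
Next: June 1995 → Tue Jun 20 1995.
Next: July 1995 → Thu Jul 20 1995.
August 1995: Sun Aug 20 1995.
September 1995: Wed Sep 20 1995.
October 1995: Fri Oct 20 1995.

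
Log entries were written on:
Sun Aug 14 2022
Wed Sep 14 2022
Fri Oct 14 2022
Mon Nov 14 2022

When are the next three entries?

Wed Dec 14 2022, Sat Jan 14 2023, Tue Feb 14 2023

Gaps: 31, 30, 31 days — not constant. Every event is on the 14th of the month.
Pattern: the 14th of each month.
Next: December 2022 → Wed Dec 14 2022.
Next: January 2023 → Sat Jan 14 2023.
February 2023: Tue Feb 14 2023.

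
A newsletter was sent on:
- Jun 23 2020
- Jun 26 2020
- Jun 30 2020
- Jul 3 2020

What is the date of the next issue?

The gap pattern 3, 4, 3 repeats every 2 events.
These are the Tuesdays and Fridays of each week.
Next Tuesday: Jul 7 2020.

Jul 7 2020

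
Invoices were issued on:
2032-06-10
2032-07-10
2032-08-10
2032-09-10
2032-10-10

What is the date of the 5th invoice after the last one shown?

2033-03-10

The day-of-month is always 10 (30, 31, 31, 30 days between events).
So this recurs on the 10th of each month.
November 2032: 2032-11-10.
Next: December 2032 → 2032-12-10.
Next: January 2033 → 2033-01-10.
Next: February 2033 → 2033-02-10.
Next: March 2033 → 2033-03-10.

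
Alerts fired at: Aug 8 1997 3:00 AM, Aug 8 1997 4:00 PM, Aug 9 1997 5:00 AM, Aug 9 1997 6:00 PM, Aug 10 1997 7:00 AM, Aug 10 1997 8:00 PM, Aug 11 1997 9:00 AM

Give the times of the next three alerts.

Aug 11 1997 10:00 PM, Aug 12 1997 11:00 AM, Aug 13 1997 12:00 AM

Spacing: 13, 13, 13, 13, 13, 13 h — constant 13 h.
Aug 11 1997 9:00 AM + 13 h = Aug 11 1997 10:00 PM.
Aug 11 1997 10:00 PM + 13 h = Aug 12 1997 11:00 AM.
Aug 12 1997 11:00 AM + 13 h = Aug 13 1997 12:00 AM.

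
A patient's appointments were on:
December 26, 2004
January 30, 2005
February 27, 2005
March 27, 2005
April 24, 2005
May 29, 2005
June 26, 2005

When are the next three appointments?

July 31, 2005; August 28, 2005; September 25, 2005

These are Sundays with 35, 28, 28, 28, 35, 28-day gaps.
Each is the final Sunday of its month — January 30, 2005 is past the 28th, so '4th Sunday' doesn't fit.
July 2005 ends with Sunday July 31, 2005.
Last Sunday of August 2005: August 28, 2005.
Last Sunday of September 2005: September 25, 2005.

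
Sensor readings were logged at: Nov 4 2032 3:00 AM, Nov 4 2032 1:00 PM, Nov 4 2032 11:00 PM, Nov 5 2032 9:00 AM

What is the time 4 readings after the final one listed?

Spacing: 10, 10, 10 h — constant 10 h.
Nov 5 2032 9:00 AM + 10 h = Nov 5 2032 7:00 PM.
Nov 5 2032 7:00 PM + 10 h = Nov 6 2032 5:00 AM.
Nov 6 2032 5:00 AM + 10 h = Nov 6 2032 3:00 PM.
Nov 6 2032 3:00 PM + 10 h = Nov 7 2032 1:00 AM.

Nov 7 2032 1:00 AM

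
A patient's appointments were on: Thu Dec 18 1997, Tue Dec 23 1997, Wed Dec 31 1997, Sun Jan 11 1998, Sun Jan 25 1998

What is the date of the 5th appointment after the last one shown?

Wed May 20 1998

Intervals are 5, 8, 11, 14 days — an arithmetic progression with common difference 3.
Next gap: 17 days. Sun Jan 25 1998 + 17 days = Wed Feb 11 1998.
Next gap: 20 days. Wed Feb 11 1998 + 20 days = Tue Mar 3 1998.
Next gap: 23 days. Tue Mar 3 1998 + 23 days = Thu Mar 26 1998.
Next gap: 26 days. Thu Mar 26 1998 + 26 days = Tue Apr 21 1998.
Next gap: 29 days. Tue Apr 21 1998 + 29 days = Wed May 20 1998.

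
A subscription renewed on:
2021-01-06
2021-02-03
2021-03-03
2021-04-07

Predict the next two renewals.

2021-05-05, 2021-06-02

These are Wednesdays at 28- or 35-day spacing (28, 28, 35).
The pattern: 1st Wednesday of the month.
1st Wednesday of May 2021: 2021-05-05.
June 2021 — 1st Wednesday is 2021-06-02.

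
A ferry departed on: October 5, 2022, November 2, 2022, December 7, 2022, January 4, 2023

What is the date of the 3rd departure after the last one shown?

Gaps: 28, 35, 28 days — a mix of 28 and 35. Every date is a Wednesday.
Each is the 1st Wednesday of its month.
1st Wednesday of February 2023: February 1, 2023.
1st Wednesday of March 2023: March 1, 2023.
April 2023 — 1st Wednesday is April 5, 2023.

April 5, 2023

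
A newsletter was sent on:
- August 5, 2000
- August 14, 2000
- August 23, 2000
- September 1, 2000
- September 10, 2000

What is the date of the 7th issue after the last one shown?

Every event comes 9 days after the last (9, 9, 9, 9).
September 10, 2000 + 9 days = September 19, 2000.
September 19, 2000 + 9 days = September 28, 2000.
September 28, 2000 + 9 days = October 7, 2000.
October 7, 2000 + 9 days = October 16, 2000.
October 16, 2000 + 9 days = October 25, 2000.
October 25, 2000 + 9 days = November 3, 2000.
November 3, 2000 + 9 days = November 12, 2000.

November 12, 2000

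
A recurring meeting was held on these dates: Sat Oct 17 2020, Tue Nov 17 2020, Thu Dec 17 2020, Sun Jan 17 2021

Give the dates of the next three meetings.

Wed Feb 17 2021, Wed Mar 17 2021, Sat Apr 17 2021

Each date is the 17th; the gaps (31, 30, 31) track the month lengths.
The rule is the 17th of each month.
February 2021: Wed Feb 17 2021.
March 2021: Wed Mar 17 2021.
April 2021: Sat Apr 17 2021.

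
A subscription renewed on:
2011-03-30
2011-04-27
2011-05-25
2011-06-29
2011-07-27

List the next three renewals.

2011-08-31, 2011-09-28, 2011-10-26

These are Wednesdays with 28, 28, 35, 28-day gaps.
Each is the final Wednesday of its month — 2011-03-30 is past the 28th, so '4th Wednesday' doesn't fit.
August 2011 ends with Wednesday 2011-08-31.
September 2011 ends with Wednesday 2011-09-28.
Last Wednesday of October 2011: 2011-10-26.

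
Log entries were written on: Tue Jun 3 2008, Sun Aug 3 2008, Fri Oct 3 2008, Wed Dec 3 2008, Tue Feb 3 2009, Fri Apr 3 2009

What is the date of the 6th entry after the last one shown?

The day-of-month is always 3 (61, 61, 61, 62, 59 days between events).
So this recurs on the 3rd of every 2 months.
Next: June 2009 → Wed Jun 3 2009.
August 2009: Mon Aug 3 2009.
Next: October 2009 → Sat Oct 3 2009.
December 2009: Thu Dec 3 2009.
February 2010: Wed Feb 3 2010.
April 2010: Sat Apr 3 2010.

Sat Apr 3 2010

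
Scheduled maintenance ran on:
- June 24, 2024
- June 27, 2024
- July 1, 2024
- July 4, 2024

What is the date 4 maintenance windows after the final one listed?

July 18, 2024

Gaps: 3, 4, 3 days — not constant, but cyclic with period 2.
The events fall on every Monday and Thursday.
The following Monday is July 8, 2024.
Next Thursday: July 11, 2024.
Next Monday: July 15, 2024.
The following Thursday is July 18, 2024.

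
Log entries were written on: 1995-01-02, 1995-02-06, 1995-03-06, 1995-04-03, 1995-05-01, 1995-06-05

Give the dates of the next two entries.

1995-07-03, 1995-08-07

All dates are Mondays, 35, 28, 28, 28, 35 days apart.
Specifically, the 1st Monday of each month.
1st Monday of July 1995: 1995-07-03.
August 1995 — 1st Monday is 1995-08-07.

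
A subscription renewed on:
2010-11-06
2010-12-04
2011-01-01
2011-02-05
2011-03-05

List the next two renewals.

All dates are Saturdays, 28, 28, 35, 28 days apart.
Specifically, the 1st Saturday of each month.
1st Saturday of April 2011: 2011-04-02.
1st Saturday of May 2011: 2011-05-07.

2011-04-02, 2011-05-07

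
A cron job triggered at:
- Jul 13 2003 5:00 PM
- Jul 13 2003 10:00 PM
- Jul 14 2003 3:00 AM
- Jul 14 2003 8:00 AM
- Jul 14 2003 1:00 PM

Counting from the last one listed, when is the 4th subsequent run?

Jul 15 2003 9:00 AM

Spacing: 5, 5, 5, 5 h — constant 5 h.
Jul 14 2003 1:00 PM + 5 h = Jul 14 2003 6:00 PM.
Jul 14 2003 6:00 PM + 5 h = Jul 14 2003 11:00 PM.
Jul 14 2003 11:00 PM + 5 h = Jul 15 2003 4:00 AM.
Jul 15 2003 4:00 AM + 5 h = Jul 15 2003 9:00 AM.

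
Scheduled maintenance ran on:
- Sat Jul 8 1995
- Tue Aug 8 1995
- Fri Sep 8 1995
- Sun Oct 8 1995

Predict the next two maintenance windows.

Wed Nov 8 1995, Fri Dec 8 1995

Each date is the 8th; the gaps (31, 31, 30) track the month lengths.
The rule is the 8th of each month.
Next: November 1995 → Wed Nov 8 1995.
December 1995: Fri Dec 8 1995.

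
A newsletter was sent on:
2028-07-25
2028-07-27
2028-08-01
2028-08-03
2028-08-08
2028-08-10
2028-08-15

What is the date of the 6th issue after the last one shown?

2028-09-05

Gaps: 2, 5, 2, 5, 2, 5 days — not constant, but cyclic with period 2.
The events fall on every Tuesday and Thursday.
Next Thursday: 2028-08-17.
Next Tuesday: 2028-08-22.
The following Thursday is 2028-08-24.
The following Tuesday is 2028-08-29.
Next Thursday: 2028-08-31.
The following Tuesday is 2028-09-05.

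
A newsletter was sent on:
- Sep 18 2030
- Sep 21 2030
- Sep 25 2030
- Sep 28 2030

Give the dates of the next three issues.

Every event lands on a Wednesday or Saturday (gaps cycle 3, 4, 3).
So the schedule is: every Wednesday and Saturday.
The following Wednesday is Oct 2 2030.
The following Saturday is Oct 5 2030.
The following Wednesday is Oct 9 2030.

Oct 2 2030, Oct 5 2030, Oct 9 2030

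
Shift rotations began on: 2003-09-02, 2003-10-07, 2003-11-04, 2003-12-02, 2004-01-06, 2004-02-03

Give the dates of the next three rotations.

2004-03-02, 2004-04-06, 2004-05-04

These are Tuesdays at 28- or 35-day spacing (35, 28, 28, 35, 28).
The pattern: 1st Tuesday of the month.
1st Tuesday of March 2004: 2004-03-02.
April 2004 — 1st Tuesday is 2004-04-06.
May 2004 — 1st Tuesday is 2004-05-04.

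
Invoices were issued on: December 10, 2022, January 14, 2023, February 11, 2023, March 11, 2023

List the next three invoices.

April 8, 2023; May 13, 2023; June 10, 2023

All dates are Saturdays, 35, 28, 28 days apart.
Specifically, the 2nd Saturday of each month.
2nd Saturday of April 2023: April 8, 2023.
May 2023 — 2nd Saturday is May 13, 2023.
2nd Saturday of June 2023: June 10, 2023.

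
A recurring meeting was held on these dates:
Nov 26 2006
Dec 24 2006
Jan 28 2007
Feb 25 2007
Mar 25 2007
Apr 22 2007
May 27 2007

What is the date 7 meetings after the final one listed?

These are Sundays at 28- or 35-day spacing (28, 35, 28, 28, 28, 35).
The pattern: 4th Sunday of the month.
4th Sunday of June 2007: Jun 24 2007.
July 2007 — 4th Sunday is Jul 22 2007.
August 2007 — 4th Sunday is Aug 26 2007.
September 2007 — 4th Sunday is Sep 23 2007.
4th Sunday of October 2007: Oct 28 2007.
4th Sunday of November 2007: Nov 25 2007.
4th Sunday of December 2007: Dec 23 2007.

Dec 23 2007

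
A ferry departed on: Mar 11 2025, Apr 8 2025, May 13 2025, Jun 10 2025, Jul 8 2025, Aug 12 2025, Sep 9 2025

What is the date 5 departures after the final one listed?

Feb 10 2026

These are Tuesdays at 28- or 35-day spacing (28, 35, 28, 28, 35, 28).
The pattern: 2nd Tuesday of the month.
October 2025 — 2nd Tuesday is Oct 14 2025.
2nd Tuesday of November 2025: Nov 11 2025.
December 2025 — 2nd Tuesday is Dec 9 2025.
2nd Tuesday of January 2026: Jan 13 2026.
February 2026 — 2nd Tuesday is Feb 10 2026.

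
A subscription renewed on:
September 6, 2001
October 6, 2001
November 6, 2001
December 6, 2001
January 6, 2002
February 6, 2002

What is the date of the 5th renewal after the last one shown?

July 6, 2002

Each date is the 6th; the gaps (30, 31, 30, 31, 31) track the month lengths.
The rule is the 6th of each month.
March 2002: March 6, 2002.
Next: April 2002 → April 6, 2002.
May 2002: May 6, 2002.
Next: June 2002 → June 6, 2002.
July 2002: July 6, 2002.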